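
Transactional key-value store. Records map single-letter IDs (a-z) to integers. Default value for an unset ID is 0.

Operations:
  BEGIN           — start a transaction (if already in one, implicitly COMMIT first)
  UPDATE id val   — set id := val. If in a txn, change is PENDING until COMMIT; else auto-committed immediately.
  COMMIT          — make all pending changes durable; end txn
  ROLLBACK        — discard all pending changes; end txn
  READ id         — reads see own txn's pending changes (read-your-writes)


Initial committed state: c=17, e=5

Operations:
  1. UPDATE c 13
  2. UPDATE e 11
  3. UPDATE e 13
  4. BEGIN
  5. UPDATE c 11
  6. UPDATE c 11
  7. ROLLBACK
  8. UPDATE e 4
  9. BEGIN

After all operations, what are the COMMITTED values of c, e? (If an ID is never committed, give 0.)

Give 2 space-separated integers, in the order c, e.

Answer: 13 4

Derivation:
Initial committed: {c=17, e=5}
Op 1: UPDATE c=13 (auto-commit; committed c=13)
Op 2: UPDATE e=11 (auto-commit; committed e=11)
Op 3: UPDATE e=13 (auto-commit; committed e=13)
Op 4: BEGIN: in_txn=True, pending={}
Op 5: UPDATE c=11 (pending; pending now {c=11})
Op 6: UPDATE c=11 (pending; pending now {c=11})
Op 7: ROLLBACK: discarded pending ['c']; in_txn=False
Op 8: UPDATE e=4 (auto-commit; committed e=4)
Op 9: BEGIN: in_txn=True, pending={}
Final committed: {c=13, e=4}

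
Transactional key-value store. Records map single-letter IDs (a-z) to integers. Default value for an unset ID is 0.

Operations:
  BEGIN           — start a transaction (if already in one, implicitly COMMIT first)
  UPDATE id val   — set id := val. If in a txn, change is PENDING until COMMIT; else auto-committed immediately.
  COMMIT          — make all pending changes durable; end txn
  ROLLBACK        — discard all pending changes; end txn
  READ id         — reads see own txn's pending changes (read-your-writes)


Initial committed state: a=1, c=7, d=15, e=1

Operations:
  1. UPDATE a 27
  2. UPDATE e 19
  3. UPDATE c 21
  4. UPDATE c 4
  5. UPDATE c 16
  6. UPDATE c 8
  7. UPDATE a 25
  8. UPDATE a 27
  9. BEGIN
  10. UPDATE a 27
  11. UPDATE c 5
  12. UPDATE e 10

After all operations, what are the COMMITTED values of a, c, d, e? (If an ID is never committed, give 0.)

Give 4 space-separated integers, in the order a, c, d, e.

Initial committed: {a=1, c=7, d=15, e=1}
Op 1: UPDATE a=27 (auto-commit; committed a=27)
Op 2: UPDATE e=19 (auto-commit; committed e=19)
Op 3: UPDATE c=21 (auto-commit; committed c=21)
Op 4: UPDATE c=4 (auto-commit; committed c=4)
Op 5: UPDATE c=16 (auto-commit; committed c=16)
Op 6: UPDATE c=8 (auto-commit; committed c=8)
Op 7: UPDATE a=25 (auto-commit; committed a=25)
Op 8: UPDATE a=27 (auto-commit; committed a=27)
Op 9: BEGIN: in_txn=True, pending={}
Op 10: UPDATE a=27 (pending; pending now {a=27})
Op 11: UPDATE c=5 (pending; pending now {a=27, c=5})
Op 12: UPDATE e=10 (pending; pending now {a=27, c=5, e=10})
Final committed: {a=27, c=8, d=15, e=19}

Answer: 27 8 15 19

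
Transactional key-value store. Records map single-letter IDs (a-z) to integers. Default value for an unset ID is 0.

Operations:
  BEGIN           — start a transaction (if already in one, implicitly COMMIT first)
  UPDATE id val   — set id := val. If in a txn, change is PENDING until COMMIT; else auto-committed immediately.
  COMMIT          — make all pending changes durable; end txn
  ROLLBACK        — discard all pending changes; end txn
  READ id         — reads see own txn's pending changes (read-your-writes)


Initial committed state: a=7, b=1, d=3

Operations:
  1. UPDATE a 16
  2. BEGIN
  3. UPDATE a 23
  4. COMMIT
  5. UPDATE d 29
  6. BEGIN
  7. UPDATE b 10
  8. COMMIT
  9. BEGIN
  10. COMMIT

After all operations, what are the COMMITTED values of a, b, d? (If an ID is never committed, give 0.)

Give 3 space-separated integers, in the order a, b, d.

Answer: 23 10 29

Derivation:
Initial committed: {a=7, b=1, d=3}
Op 1: UPDATE a=16 (auto-commit; committed a=16)
Op 2: BEGIN: in_txn=True, pending={}
Op 3: UPDATE a=23 (pending; pending now {a=23})
Op 4: COMMIT: merged ['a'] into committed; committed now {a=23, b=1, d=3}
Op 5: UPDATE d=29 (auto-commit; committed d=29)
Op 6: BEGIN: in_txn=True, pending={}
Op 7: UPDATE b=10 (pending; pending now {b=10})
Op 8: COMMIT: merged ['b'] into committed; committed now {a=23, b=10, d=29}
Op 9: BEGIN: in_txn=True, pending={}
Op 10: COMMIT: merged [] into committed; committed now {a=23, b=10, d=29}
Final committed: {a=23, b=10, d=29}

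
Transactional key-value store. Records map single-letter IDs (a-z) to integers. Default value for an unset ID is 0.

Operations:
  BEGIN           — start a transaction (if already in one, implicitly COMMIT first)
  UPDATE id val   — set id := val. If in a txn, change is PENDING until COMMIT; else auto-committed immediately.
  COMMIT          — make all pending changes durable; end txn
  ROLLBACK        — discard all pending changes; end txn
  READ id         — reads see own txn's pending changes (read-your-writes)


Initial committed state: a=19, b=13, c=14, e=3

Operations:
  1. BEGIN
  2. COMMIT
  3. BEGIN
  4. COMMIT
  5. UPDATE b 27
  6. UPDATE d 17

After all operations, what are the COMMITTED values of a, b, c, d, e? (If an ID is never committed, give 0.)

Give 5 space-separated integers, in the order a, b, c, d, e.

Answer: 19 27 14 17 3

Derivation:
Initial committed: {a=19, b=13, c=14, e=3}
Op 1: BEGIN: in_txn=True, pending={}
Op 2: COMMIT: merged [] into committed; committed now {a=19, b=13, c=14, e=3}
Op 3: BEGIN: in_txn=True, pending={}
Op 4: COMMIT: merged [] into committed; committed now {a=19, b=13, c=14, e=3}
Op 5: UPDATE b=27 (auto-commit; committed b=27)
Op 6: UPDATE d=17 (auto-commit; committed d=17)
Final committed: {a=19, b=27, c=14, d=17, e=3}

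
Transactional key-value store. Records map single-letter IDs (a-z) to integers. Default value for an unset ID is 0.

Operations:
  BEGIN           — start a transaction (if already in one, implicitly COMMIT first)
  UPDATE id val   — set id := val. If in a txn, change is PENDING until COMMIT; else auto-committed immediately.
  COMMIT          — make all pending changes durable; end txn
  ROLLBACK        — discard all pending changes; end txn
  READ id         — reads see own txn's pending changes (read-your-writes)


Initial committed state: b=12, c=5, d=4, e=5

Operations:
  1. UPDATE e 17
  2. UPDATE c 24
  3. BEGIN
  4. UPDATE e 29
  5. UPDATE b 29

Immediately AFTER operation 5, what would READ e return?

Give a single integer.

Initial committed: {b=12, c=5, d=4, e=5}
Op 1: UPDATE e=17 (auto-commit; committed e=17)
Op 2: UPDATE c=24 (auto-commit; committed c=24)
Op 3: BEGIN: in_txn=True, pending={}
Op 4: UPDATE e=29 (pending; pending now {e=29})
Op 5: UPDATE b=29 (pending; pending now {b=29, e=29})
After op 5: visible(e) = 29 (pending={b=29, e=29}, committed={b=12, c=24, d=4, e=17})

Answer: 29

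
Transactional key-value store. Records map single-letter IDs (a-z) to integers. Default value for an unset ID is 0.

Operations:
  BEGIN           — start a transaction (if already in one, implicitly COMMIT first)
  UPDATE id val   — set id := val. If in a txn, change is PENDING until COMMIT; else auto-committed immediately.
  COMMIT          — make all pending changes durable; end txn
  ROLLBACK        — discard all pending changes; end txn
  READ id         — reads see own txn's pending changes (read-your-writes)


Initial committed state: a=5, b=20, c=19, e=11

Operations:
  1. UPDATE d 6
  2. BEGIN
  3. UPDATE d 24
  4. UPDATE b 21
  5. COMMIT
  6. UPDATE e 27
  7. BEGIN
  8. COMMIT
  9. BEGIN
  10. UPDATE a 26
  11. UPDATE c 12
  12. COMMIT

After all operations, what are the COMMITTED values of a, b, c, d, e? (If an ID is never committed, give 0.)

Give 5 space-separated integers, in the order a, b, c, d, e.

Initial committed: {a=5, b=20, c=19, e=11}
Op 1: UPDATE d=6 (auto-commit; committed d=6)
Op 2: BEGIN: in_txn=True, pending={}
Op 3: UPDATE d=24 (pending; pending now {d=24})
Op 4: UPDATE b=21 (pending; pending now {b=21, d=24})
Op 5: COMMIT: merged ['b', 'd'] into committed; committed now {a=5, b=21, c=19, d=24, e=11}
Op 6: UPDATE e=27 (auto-commit; committed e=27)
Op 7: BEGIN: in_txn=True, pending={}
Op 8: COMMIT: merged [] into committed; committed now {a=5, b=21, c=19, d=24, e=27}
Op 9: BEGIN: in_txn=True, pending={}
Op 10: UPDATE a=26 (pending; pending now {a=26})
Op 11: UPDATE c=12 (pending; pending now {a=26, c=12})
Op 12: COMMIT: merged ['a', 'c'] into committed; committed now {a=26, b=21, c=12, d=24, e=27}
Final committed: {a=26, b=21, c=12, d=24, e=27}

Answer: 26 21 12 24 27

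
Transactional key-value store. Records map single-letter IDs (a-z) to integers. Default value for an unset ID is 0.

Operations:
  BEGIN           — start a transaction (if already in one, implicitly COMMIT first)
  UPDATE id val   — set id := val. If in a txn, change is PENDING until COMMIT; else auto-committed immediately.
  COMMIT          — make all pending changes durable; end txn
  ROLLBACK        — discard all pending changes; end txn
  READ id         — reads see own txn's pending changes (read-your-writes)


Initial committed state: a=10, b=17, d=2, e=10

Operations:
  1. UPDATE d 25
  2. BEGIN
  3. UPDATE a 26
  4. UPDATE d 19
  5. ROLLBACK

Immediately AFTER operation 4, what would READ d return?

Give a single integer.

Initial committed: {a=10, b=17, d=2, e=10}
Op 1: UPDATE d=25 (auto-commit; committed d=25)
Op 2: BEGIN: in_txn=True, pending={}
Op 3: UPDATE a=26 (pending; pending now {a=26})
Op 4: UPDATE d=19 (pending; pending now {a=26, d=19})
After op 4: visible(d) = 19 (pending={a=26, d=19}, committed={a=10, b=17, d=25, e=10})

Answer: 19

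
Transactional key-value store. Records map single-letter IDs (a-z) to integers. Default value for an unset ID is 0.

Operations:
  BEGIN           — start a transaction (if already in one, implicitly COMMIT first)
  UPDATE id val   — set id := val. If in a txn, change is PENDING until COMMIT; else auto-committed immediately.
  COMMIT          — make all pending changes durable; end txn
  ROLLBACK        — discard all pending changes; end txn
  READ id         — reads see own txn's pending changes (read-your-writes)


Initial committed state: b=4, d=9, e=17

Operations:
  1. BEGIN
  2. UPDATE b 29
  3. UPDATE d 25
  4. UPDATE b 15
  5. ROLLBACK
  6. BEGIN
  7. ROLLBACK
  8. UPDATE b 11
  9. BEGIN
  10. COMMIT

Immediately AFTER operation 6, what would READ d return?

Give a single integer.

Answer: 9

Derivation:
Initial committed: {b=4, d=9, e=17}
Op 1: BEGIN: in_txn=True, pending={}
Op 2: UPDATE b=29 (pending; pending now {b=29})
Op 3: UPDATE d=25 (pending; pending now {b=29, d=25})
Op 4: UPDATE b=15 (pending; pending now {b=15, d=25})
Op 5: ROLLBACK: discarded pending ['b', 'd']; in_txn=False
Op 6: BEGIN: in_txn=True, pending={}
After op 6: visible(d) = 9 (pending={}, committed={b=4, d=9, e=17})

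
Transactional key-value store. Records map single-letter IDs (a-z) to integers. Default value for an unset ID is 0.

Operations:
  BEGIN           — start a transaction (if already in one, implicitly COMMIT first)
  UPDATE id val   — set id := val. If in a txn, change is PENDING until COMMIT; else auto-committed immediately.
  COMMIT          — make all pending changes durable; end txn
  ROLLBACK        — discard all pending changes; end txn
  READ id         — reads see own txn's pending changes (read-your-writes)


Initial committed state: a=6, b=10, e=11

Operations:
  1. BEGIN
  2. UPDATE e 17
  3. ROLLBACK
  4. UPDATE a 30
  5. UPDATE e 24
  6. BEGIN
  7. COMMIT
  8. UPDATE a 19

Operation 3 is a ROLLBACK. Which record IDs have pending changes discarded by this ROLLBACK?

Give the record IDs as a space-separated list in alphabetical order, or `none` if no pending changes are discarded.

Initial committed: {a=6, b=10, e=11}
Op 1: BEGIN: in_txn=True, pending={}
Op 2: UPDATE e=17 (pending; pending now {e=17})
Op 3: ROLLBACK: discarded pending ['e']; in_txn=False
Op 4: UPDATE a=30 (auto-commit; committed a=30)
Op 5: UPDATE e=24 (auto-commit; committed e=24)
Op 6: BEGIN: in_txn=True, pending={}
Op 7: COMMIT: merged [] into committed; committed now {a=30, b=10, e=24}
Op 8: UPDATE a=19 (auto-commit; committed a=19)
ROLLBACK at op 3 discards: ['e']

Answer: e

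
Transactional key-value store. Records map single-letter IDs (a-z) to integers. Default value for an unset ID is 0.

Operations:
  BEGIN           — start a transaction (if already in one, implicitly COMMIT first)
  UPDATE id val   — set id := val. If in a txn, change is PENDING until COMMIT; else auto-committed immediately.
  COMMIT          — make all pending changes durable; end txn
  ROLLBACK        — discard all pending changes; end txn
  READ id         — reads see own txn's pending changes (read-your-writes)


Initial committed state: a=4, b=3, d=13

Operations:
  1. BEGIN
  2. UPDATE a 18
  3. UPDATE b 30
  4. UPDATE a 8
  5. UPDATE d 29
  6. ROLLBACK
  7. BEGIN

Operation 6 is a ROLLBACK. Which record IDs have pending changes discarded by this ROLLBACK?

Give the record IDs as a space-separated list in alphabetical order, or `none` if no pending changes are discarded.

Answer: a b d

Derivation:
Initial committed: {a=4, b=3, d=13}
Op 1: BEGIN: in_txn=True, pending={}
Op 2: UPDATE a=18 (pending; pending now {a=18})
Op 3: UPDATE b=30 (pending; pending now {a=18, b=30})
Op 4: UPDATE a=8 (pending; pending now {a=8, b=30})
Op 5: UPDATE d=29 (pending; pending now {a=8, b=30, d=29})
Op 6: ROLLBACK: discarded pending ['a', 'b', 'd']; in_txn=False
Op 7: BEGIN: in_txn=True, pending={}
ROLLBACK at op 6 discards: ['a', 'b', 'd']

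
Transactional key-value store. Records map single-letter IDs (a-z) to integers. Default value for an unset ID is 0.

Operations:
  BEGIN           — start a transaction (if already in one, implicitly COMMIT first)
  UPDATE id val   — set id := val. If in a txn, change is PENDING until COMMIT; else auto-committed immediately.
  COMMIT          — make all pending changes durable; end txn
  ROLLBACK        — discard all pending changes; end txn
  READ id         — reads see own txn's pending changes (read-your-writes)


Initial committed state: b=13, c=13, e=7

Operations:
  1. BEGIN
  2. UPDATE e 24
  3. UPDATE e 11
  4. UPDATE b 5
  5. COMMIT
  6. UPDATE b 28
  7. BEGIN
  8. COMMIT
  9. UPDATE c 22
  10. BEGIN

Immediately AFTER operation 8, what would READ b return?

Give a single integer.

Initial committed: {b=13, c=13, e=7}
Op 1: BEGIN: in_txn=True, pending={}
Op 2: UPDATE e=24 (pending; pending now {e=24})
Op 3: UPDATE e=11 (pending; pending now {e=11})
Op 4: UPDATE b=5 (pending; pending now {b=5, e=11})
Op 5: COMMIT: merged ['b', 'e'] into committed; committed now {b=5, c=13, e=11}
Op 6: UPDATE b=28 (auto-commit; committed b=28)
Op 7: BEGIN: in_txn=True, pending={}
Op 8: COMMIT: merged [] into committed; committed now {b=28, c=13, e=11}
After op 8: visible(b) = 28 (pending={}, committed={b=28, c=13, e=11})

Answer: 28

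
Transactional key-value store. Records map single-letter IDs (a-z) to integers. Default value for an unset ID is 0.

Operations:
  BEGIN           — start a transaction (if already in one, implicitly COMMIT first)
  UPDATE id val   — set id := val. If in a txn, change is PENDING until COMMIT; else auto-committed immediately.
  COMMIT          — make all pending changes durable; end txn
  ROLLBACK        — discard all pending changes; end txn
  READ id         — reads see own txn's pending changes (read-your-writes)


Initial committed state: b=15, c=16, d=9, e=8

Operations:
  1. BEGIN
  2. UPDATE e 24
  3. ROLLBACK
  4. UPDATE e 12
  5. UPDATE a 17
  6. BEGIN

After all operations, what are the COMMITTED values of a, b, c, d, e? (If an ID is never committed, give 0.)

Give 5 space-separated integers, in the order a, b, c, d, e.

Initial committed: {b=15, c=16, d=9, e=8}
Op 1: BEGIN: in_txn=True, pending={}
Op 2: UPDATE e=24 (pending; pending now {e=24})
Op 3: ROLLBACK: discarded pending ['e']; in_txn=False
Op 4: UPDATE e=12 (auto-commit; committed e=12)
Op 5: UPDATE a=17 (auto-commit; committed a=17)
Op 6: BEGIN: in_txn=True, pending={}
Final committed: {a=17, b=15, c=16, d=9, e=12}

Answer: 17 15 16 9 12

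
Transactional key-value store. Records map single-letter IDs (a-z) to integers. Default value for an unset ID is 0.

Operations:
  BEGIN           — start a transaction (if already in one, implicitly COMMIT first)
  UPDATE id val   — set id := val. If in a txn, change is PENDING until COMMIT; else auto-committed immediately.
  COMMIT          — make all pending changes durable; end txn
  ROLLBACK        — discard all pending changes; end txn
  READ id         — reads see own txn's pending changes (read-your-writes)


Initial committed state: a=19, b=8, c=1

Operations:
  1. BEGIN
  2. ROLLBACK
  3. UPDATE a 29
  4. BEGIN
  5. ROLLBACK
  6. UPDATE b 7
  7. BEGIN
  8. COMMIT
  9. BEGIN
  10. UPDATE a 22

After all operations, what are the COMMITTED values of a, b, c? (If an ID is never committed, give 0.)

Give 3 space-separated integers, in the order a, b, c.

Initial committed: {a=19, b=8, c=1}
Op 1: BEGIN: in_txn=True, pending={}
Op 2: ROLLBACK: discarded pending []; in_txn=False
Op 3: UPDATE a=29 (auto-commit; committed a=29)
Op 4: BEGIN: in_txn=True, pending={}
Op 5: ROLLBACK: discarded pending []; in_txn=False
Op 6: UPDATE b=7 (auto-commit; committed b=7)
Op 7: BEGIN: in_txn=True, pending={}
Op 8: COMMIT: merged [] into committed; committed now {a=29, b=7, c=1}
Op 9: BEGIN: in_txn=True, pending={}
Op 10: UPDATE a=22 (pending; pending now {a=22})
Final committed: {a=29, b=7, c=1}

Answer: 29 7 1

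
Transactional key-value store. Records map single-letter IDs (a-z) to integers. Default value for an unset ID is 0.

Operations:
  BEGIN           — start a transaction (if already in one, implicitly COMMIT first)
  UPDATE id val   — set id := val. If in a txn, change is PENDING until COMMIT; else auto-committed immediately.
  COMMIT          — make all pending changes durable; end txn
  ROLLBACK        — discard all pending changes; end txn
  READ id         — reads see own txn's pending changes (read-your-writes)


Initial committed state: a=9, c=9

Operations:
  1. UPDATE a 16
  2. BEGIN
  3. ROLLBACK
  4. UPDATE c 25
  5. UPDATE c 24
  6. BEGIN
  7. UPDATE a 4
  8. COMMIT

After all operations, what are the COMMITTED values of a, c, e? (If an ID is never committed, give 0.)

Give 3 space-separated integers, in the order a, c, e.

Initial committed: {a=9, c=9}
Op 1: UPDATE a=16 (auto-commit; committed a=16)
Op 2: BEGIN: in_txn=True, pending={}
Op 3: ROLLBACK: discarded pending []; in_txn=False
Op 4: UPDATE c=25 (auto-commit; committed c=25)
Op 5: UPDATE c=24 (auto-commit; committed c=24)
Op 6: BEGIN: in_txn=True, pending={}
Op 7: UPDATE a=4 (pending; pending now {a=4})
Op 8: COMMIT: merged ['a'] into committed; committed now {a=4, c=24}
Final committed: {a=4, c=24}

Answer: 4 24 0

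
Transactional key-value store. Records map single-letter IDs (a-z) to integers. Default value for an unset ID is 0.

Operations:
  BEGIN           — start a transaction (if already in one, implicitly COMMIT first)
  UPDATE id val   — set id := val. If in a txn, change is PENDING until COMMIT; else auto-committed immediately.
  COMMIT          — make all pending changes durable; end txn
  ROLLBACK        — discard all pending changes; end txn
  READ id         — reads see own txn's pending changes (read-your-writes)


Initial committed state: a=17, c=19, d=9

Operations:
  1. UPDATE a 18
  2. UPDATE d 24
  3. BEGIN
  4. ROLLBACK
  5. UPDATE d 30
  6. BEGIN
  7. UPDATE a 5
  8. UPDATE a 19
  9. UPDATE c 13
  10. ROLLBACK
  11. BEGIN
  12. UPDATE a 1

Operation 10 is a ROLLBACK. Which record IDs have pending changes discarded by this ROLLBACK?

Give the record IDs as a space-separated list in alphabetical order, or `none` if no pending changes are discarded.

Initial committed: {a=17, c=19, d=9}
Op 1: UPDATE a=18 (auto-commit; committed a=18)
Op 2: UPDATE d=24 (auto-commit; committed d=24)
Op 3: BEGIN: in_txn=True, pending={}
Op 4: ROLLBACK: discarded pending []; in_txn=False
Op 5: UPDATE d=30 (auto-commit; committed d=30)
Op 6: BEGIN: in_txn=True, pending={}
Op 7: UPDATE a=5 (pending; pending now {a=5})
Op 8: UPDATE a=19 (pending; pending now {a=19})
Op 9: UPDATE c=13 (pending; pending now {a=19, c=13})
Op 10: ROLLBACK: discarded pending ['a', 'c']; in_txn=False
Op 11: BEGIN: in_txn=True, pending={}
Op 12: UPDATE a=1 (pending; pending now {a=1})
ROLLBACK at op 10 discards: ['a', 'c']

Answer: a c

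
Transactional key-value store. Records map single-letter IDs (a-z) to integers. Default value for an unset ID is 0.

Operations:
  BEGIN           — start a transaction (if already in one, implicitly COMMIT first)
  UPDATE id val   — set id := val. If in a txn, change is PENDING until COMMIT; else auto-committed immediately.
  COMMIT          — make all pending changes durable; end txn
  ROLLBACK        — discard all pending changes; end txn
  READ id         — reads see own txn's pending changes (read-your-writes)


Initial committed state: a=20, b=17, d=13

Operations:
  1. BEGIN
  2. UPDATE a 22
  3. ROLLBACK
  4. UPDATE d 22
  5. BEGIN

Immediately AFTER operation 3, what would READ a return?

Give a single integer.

Initial committed: {a=20, b=17, d=13}
Op 1: BEGIN: in_txn=True, pending={}
Op 2: UPDATE a=22 (pending; pending now {a=22})
Op 3: ROLLBACK: discarded pending ['a']; in_txn=False
After op 3: visible(a) = 20 (pending={}, committed={a=20, b=17, d=13})

Answer: 20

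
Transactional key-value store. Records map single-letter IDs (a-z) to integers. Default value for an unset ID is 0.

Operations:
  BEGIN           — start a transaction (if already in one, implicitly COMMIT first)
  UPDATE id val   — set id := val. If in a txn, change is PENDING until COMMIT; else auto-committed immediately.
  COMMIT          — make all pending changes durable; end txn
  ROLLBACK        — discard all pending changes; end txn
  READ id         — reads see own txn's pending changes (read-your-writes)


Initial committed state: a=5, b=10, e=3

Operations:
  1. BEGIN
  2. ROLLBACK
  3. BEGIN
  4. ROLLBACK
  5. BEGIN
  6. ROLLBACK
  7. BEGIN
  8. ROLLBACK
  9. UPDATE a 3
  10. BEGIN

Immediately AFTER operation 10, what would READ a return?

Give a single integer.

Answer: 3

Derivation:
Initial committed: {a=5, b=10, e=3}
Op 1: BEGIN: in_txn=True, pending={}
Op 2: ROLLBACK: discarded pending []; in_txn=False
Op 3: BEGIN: in_txn=True, pending={}
Op 4: ROLLBACK: discarded pending []; in_txn=False
Op 5: BEGIN: in_txn=True, pending={}
Op 6: ROLLBACK: discarded pending []; in_txn=False
Op 7: BEGIN: in_txn=True, pending={}
Op 8: ROLLBACK: discarded pending []; in_txn=False
Op 9: UPDATE a=3 (auto-commit; committed a=3)
Op 10: BEGIN: in_txn=True, pending={}
After op 10: visible(a) = 3 (pending={}, committed={a=3, b=10, e=3})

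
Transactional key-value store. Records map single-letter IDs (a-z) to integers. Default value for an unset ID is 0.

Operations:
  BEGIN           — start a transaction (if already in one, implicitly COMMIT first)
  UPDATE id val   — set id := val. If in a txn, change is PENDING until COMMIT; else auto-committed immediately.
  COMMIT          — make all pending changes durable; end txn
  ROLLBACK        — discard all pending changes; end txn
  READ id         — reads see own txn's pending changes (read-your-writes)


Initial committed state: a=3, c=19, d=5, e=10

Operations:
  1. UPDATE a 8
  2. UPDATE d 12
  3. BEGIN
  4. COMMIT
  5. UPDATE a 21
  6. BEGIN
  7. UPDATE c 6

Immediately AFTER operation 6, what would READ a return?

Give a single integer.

Initial committed: {a=3, c=19, d=5, e=10}
Op 1: UPDATE a=8 (auto-commit; committed a=8)
Op 2: UPDATE d=12 (auto-commit; committed d=12)
Op 3: BEGIN: in_txn=True, pending={}
Op 4: COMMIT: merged [] into committed; committed now {a=8, c=19, d=12, e=10}
Op 5: UPDATE a=21 (auto-commit; committed a=21)
Op 6: BEGIN: in_txn=True, pending={}
After op 6: visible(a) = 21 (pending={}, committed={a=21, c=19, d=12, e=10})

Answer: 21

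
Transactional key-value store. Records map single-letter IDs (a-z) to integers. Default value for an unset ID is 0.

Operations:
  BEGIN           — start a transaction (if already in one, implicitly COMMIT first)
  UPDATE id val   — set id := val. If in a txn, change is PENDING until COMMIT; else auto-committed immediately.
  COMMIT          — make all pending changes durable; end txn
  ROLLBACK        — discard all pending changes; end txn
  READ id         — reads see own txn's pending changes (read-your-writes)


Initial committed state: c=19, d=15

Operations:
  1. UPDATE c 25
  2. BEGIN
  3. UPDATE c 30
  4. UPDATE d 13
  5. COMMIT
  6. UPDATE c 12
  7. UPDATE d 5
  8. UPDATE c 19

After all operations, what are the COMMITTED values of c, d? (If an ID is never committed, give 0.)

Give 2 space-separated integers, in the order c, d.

Answer: 19 5

Derivation:
Initial committed: {c=19, d=15}
Op 1: UPDATE c=25 (auto-commit; committed c=25)
Op 2: BEGIN: in_txn=True, pending={}
Op 3: UPDATE c=30 (pending; pending now {c=30})
Op 4: UPDATE d=13 (pending; pending now {c=30, d=13})
Op 5: COMMIT: merged ['c', 'd'] into committed; committed now {c=30, d=13}
Op 6: UPDATE c=12 (auto-commit; committed c=12)
Op 7: UPDATE d=5 (auto-commit; committed d=5)
Op 8: UPDATE c=19 (auto-commit; committed c=19)
Final committed: {c=19, d=5}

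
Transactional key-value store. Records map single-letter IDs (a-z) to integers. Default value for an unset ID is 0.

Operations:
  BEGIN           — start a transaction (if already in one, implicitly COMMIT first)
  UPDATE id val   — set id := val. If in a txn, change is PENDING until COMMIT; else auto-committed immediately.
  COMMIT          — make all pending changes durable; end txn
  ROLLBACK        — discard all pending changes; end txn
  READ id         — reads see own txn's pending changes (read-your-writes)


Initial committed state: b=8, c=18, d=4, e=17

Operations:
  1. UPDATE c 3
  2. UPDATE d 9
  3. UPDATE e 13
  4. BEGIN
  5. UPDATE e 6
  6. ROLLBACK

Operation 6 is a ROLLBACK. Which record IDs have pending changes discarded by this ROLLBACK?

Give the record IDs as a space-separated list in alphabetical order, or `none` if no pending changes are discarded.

Initial committed: {b=8, c=18, d=4, e=17}
Op 1: UPDATE c=3 (auto-commit; committed c=3)
Op 2: UPDATE d=9 (auto-commit; committed d=9)
Op 3: UPDATE e=13 (auto-commit; committed e=13)
Op 4: BEGIN: in_txn=True, pending={}
Op 5: UPDATE e=6 (pending; pending now {e=6})
Op 6: ROLLBACK: discarded pending ['e']; in_txn=False
ROLLBACK at op 6 discards: ['e']

Answer: e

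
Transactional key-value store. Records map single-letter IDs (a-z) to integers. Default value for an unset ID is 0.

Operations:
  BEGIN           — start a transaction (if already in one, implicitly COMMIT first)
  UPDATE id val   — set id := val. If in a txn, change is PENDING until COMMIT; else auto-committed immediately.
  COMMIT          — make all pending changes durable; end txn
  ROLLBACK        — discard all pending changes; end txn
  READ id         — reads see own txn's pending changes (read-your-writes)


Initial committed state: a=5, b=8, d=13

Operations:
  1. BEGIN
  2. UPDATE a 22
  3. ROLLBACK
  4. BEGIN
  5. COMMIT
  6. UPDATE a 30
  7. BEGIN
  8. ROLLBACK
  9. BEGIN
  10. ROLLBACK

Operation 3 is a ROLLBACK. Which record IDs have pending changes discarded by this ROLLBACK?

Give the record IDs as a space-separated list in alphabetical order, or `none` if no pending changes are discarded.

Answer: a

Derivation:
Initial committed: {a=5, b=8, d=13}
Op 1: BEGIN: in_txn=True, pending={}
Op 2: UPDATE a=22 (pending; pending now {a=22})
Op 3: ROLLBACK: discarded pending ['a']; in_txn=False
Op 4: BEGIN: in_txn=True, pending={}
Op 5: COMMIT: merged [] into committed; committed now {a=5, b=8, d=13}
Op 6: UPDATE a=30 (auto-commit; committed a=30)
Op 7: BEGIN: in_txn=True, pending={}
Op 8: ROLLBACK: discarded pending []; in_txn=False
Op 9: BEGIN: in_txn=True, pending={}
Op 10: ROLLBACK: discarded pending []; in_txn=False
ROLLBACK at op 3 discards: ['a']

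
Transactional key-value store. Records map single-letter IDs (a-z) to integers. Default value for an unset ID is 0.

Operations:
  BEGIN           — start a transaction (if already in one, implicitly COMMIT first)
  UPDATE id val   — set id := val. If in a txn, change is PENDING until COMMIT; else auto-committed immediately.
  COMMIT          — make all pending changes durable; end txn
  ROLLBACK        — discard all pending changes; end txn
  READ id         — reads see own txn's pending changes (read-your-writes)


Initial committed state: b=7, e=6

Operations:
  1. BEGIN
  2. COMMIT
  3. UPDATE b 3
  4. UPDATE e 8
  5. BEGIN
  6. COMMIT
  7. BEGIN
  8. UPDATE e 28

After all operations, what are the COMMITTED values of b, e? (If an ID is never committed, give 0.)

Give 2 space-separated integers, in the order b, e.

Answer: 3 8

Derivation:
Initial committed: {b=7, e=6}
Op 1: BEGIN: in_txn=True, pending={}
Op 2: COMMIT: merged [] into committed; committed now {b=7, e=6}
Op 3: UPDATE b=3 (auto-commit; committed b=3)
Op 4: UPDATE e=8 (auto-commit; committed e=8)
Op 5: BEGIN: in_txn=True, pending={}
Op 6: COMMIT: merged [] into committed; committed now {b=3, e=8}
Op 7: BEGIN: in_txn=True, pending={}
Op 8: UPDATE e=28 (pending; pending now {e=28})
Final committed: {b=3, e=8}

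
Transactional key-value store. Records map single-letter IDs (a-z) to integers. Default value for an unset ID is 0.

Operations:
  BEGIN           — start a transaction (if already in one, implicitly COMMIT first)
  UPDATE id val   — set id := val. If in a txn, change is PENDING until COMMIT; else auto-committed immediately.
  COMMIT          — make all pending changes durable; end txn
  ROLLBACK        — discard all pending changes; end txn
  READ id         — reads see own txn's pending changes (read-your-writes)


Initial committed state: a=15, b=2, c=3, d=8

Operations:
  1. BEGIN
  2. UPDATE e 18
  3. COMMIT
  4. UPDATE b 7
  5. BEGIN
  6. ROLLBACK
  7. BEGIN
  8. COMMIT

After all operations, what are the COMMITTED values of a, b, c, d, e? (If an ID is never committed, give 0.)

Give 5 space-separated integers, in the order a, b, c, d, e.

Answer: 15 7 3 8 18

Derivation:
Initial committed: {a=15, b=2, c=3, d=8}
Op 1: BEGIN: in_txn=True, pending={}
Op 2: UPDATE e=18 (pending; pending now {e=18})
Op 3: COMMIT: merged ['e'] into committed; committed now {a=15, b=2, c=3, d=8, e=18}
Op 4: UPDATE b=7 (auto-commit; committed b=7)
Op 5: BEGIN: in_txn=True, pending={}
Op 6: ROLLBACK: discarded pending []; in_txn=False
Op 7: BEGIN: in_txn=True, pending={}
Op 8: COMMIT: merged [] into committed; committed now {a=15, b=7, c=3, d=8, e=18}
Final committed: {a=15, b=7, c=3, d=8, e=18}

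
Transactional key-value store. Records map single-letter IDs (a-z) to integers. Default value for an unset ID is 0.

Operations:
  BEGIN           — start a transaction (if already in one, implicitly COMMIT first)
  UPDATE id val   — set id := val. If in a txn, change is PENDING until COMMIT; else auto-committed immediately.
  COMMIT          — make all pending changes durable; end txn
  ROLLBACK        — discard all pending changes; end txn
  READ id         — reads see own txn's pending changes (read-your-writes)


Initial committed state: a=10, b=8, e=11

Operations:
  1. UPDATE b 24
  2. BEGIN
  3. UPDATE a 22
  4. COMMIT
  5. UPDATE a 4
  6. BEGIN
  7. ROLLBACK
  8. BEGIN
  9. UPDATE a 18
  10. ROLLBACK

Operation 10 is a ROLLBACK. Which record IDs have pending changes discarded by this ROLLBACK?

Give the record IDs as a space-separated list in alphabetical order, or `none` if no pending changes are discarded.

Initial committed: {a=10, b=8, e=11}
Op 1: UPDATE b=24 (auto-commit; committed b=24)
Op 2: BEGIN: in_txn=True, pending={}
Op 3: UPDATE a=22 (pending; pending now {a=22})
Op 4: COMMIT: merged ['a'] into committed; committed now {a=22, b=24, e=11}
Op 5: UPDATE a=4 (auto-commit; committed a=4)
Op 6: BEGIN: in_txn=True, pending={}
Op 7: ROLLBACK: discarded pending []; in_txn=False
Op 8: BEGIN: in_txn=True, pending={}
Op 9: UPDATE a=18 (pending; pending now {a=18})
Op 10: ROLLBACK: discarded pending ['a']; in_txn=False
ROLLBACK at op 10 discards: ['a']

Answer: a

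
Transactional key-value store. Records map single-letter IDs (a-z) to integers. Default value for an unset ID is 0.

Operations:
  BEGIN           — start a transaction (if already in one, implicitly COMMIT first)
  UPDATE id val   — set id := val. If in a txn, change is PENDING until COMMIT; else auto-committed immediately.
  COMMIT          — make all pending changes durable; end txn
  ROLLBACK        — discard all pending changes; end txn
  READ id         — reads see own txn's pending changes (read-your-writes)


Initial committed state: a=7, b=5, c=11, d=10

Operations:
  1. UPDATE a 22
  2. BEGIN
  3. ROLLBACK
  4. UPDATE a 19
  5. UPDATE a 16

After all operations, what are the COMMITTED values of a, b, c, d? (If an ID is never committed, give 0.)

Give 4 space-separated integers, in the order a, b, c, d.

Initial committed: {a=7, b=5, c=11, d=10}
Op 1: UPDATE a=22 (auto-commit; committed a=22)
Op 2: BEGIN: in_txn=True, pending={}
Op 3: ROLLBACK: discarded pending []; in_txn=False
Op 4: UPDATE a=19 (auto-commit; committed a=19)
Op 5: UPDATE a=16 (auto-commit; committed a=16)
Final committed: {a=16, b=5, c=11, d=10}

Answer: 16 5 11 10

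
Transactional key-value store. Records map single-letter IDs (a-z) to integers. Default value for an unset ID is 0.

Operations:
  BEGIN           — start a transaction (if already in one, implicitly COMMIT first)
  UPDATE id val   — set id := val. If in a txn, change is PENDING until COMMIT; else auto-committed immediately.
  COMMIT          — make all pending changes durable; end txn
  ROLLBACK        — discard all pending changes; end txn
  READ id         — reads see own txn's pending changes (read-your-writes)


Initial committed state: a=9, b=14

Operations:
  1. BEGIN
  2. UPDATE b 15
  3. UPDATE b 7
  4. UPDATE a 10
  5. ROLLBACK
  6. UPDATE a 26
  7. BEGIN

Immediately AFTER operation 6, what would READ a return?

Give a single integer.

Answer: 26

Derivation:
Initial committed: {a=9, b=14}
Op 1: BEGIN: in_txn=True, pending={}
Op 2: UPDATE b=15 (pending; pending now {b=15})
Op 3: UPDATE b=7 (pending; pending now {b=7})
Op 4: UPDATE a=10 (pending; pending now {a=10, b=7})
Op 5: ROLLBACK: discarded pending ['a', 'b']; in_txn=False
Op 6: UPDATE a=26 (auto-commit; committed a=26)
After op 6: visible(a) = 26 (pending={}, committed={a=26, b=14})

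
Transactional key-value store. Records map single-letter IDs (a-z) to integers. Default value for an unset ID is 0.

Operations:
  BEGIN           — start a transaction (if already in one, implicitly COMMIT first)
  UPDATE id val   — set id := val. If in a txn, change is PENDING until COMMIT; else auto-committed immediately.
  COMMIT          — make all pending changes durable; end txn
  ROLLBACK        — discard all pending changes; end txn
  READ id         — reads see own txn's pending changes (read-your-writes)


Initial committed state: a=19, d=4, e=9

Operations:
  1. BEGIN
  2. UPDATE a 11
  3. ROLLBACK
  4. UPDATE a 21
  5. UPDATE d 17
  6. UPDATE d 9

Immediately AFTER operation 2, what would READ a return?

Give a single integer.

Answer: 11

Derivation:
Initial committed: {a=19, d=4, e=9}
Op 1: BEGIN: in_txn=True, pending={}
Op 2: UPDATE a=11 (pending; pending now {a=11})
After op 2: visible(a) = 11 (pending={a=11}, committed={a=19, d=4, e=9})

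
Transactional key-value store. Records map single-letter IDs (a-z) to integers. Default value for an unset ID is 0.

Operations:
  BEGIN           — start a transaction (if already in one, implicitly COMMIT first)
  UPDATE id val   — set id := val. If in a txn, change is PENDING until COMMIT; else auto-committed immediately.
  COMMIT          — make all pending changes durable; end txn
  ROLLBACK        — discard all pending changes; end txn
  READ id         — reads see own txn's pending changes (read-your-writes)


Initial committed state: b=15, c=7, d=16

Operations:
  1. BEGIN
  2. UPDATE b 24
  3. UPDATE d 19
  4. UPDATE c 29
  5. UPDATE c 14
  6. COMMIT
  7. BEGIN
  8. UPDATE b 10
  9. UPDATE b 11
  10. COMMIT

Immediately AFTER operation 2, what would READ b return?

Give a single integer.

Answer: 24

Derivation:
Initial committed: {b=15, c=7, d=16}
Op 1: BEGIN: in_txn=True, pending={}
Op 2: UPDATE b=24 (pending; pending now {b=24})
After op 2: visible(b) = 24 (pending={b=24}, committed={b=15, c=7, d=16})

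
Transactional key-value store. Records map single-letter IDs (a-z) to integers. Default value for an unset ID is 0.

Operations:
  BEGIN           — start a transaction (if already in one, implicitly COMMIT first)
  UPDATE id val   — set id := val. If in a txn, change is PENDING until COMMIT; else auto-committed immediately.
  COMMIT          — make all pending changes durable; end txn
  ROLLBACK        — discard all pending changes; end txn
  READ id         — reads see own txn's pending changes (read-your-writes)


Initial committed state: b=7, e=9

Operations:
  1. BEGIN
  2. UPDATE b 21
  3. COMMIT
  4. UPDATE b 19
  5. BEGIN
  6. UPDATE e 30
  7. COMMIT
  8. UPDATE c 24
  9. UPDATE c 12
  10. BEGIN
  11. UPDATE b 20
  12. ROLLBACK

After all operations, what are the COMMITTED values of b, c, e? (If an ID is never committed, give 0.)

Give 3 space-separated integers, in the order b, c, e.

Initial committed: {b=7, e=9}
Op 1: BEGIN: in_txn=True, pending={}
Op 2: UPDATE b=21 (pending; pending now {b=21})
Op 3: COMMIT: merged ['b'] into committed; committed now {b=21, e=9}
Op 4: UPDATE b=19 (auto-commit; committed b=19)
Op 5: BEGIN: in_txn=True, pending={}
Op 6: UPDATE e=30 (pending; pending now {e=30})
Op 7: COMMIT: merged ['e'] into committed; committed now {b=19, e=30}
Op 8: UPDATE c=24 (auto-commit; committed c=24)
Op 9: UPDATE c=12 (auto-commit; committed c=12)
Op 10: BEGIN: in_txn=True, pending={}
Op 11: UPDATE b=20 (pending; pending now {b=20})
Op 12: ROLLBACK: discarded pending ['b']; in_txn=False
Final committed: {b=19, c=12, e=30}

Answer: 19 12 30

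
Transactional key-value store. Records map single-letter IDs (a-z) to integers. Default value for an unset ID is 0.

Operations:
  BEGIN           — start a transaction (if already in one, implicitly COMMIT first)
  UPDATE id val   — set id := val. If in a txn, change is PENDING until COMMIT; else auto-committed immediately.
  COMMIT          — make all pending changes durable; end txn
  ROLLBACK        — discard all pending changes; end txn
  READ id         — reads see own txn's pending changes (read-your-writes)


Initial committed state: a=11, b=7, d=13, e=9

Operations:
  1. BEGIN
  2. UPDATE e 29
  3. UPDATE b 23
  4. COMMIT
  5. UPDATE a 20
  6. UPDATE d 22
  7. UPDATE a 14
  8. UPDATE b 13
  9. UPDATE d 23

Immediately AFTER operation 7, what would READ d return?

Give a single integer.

Answer: 22

Derivation:
Initial committed: {a=11, b=7, d=13, e=9}
Op 1: BEGIN: in_txn=True, pending={}
Op 2: UPDATE e=29 (pending; pending now {e=29})
Op 3: UPDATE b=23 (pending; pending now {b=23, e=29})
Op 4: COMMIT: merged ['b', 'e'] into committed; committed now {a=11, b=23, d=13, e=29}
Op 5: UPDATE a=20 (auto-commit; committed a=20)
Op 6: UPDATE d=22 (auto-commit; committed d=22)
Op 7: UPDATE a=14 (auto-commit; committed a=14)
After op 7: visible(d) = 22 (pending={}, committed={a=14, b=23, d=22, e=29})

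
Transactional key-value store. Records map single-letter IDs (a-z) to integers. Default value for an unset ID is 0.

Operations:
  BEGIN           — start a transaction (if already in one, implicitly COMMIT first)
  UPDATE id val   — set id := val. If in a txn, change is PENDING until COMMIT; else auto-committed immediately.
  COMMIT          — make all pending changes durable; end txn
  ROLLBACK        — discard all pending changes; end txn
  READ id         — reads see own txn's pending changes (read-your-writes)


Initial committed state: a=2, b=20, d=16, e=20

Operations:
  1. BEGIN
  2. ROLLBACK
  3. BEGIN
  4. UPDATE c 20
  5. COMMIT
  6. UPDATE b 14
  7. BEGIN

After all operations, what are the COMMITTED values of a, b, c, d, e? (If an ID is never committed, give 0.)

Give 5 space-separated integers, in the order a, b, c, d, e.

Initial committed: {a=2, b=20, d=16, e=20}
Op 1: BEGIN: in_txn=True, pending={}
Op 2: ROLLBACK: discarded pending []; in_txn=False
Op 3: BEGIN: in_txn=True, pending={}
Op 4: UPDATE c=20 (pending; pending now {c=20})
Op 5: COMMIT: merged ['c'] into committed; committed now {a=2, b=20, c=20, d=16, e=20}
Op 6: UPDATE b=14 (auto-commit; committed b=14)
Op 7: BEGIN: in_txn=True, pending={}
Final committed: {a=2, b=14, c=20, d=16, e=20}

Answer: 2 14 20 16 20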